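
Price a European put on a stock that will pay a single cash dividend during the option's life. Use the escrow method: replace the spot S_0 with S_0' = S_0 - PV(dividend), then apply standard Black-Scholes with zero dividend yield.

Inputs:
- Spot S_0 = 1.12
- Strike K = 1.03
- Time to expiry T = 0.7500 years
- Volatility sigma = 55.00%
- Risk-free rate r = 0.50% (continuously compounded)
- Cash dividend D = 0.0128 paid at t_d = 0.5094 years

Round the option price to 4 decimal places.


Answer: Price = 0.1628

Derivation:
PV(D) = D * exp(-r * t_d) = 0.0128 * 0.99745624 = 0.01276744
S_0' = S_0 - PV(D) = 1.1200 - 0.01276744 = 1.10723256
d1 = (ln(S_0'/K) + (r + sigma^2/2)*T) / (sigma*sqrt(T)) = 0.39783089
d2 = d1 - sigma*sqrt(T) = -0.07848308
exp(-rT) = 0.99625702
N(-d1) = 0.34537742; N(-d2) = 0.53127811
P = K * exp(-rT) * N(-d2) - S_0' * N(-d1) = 1.0300 * 0.99625702 * 0.53127811 - 1.10723256 * 0.34537742 = 0.1628


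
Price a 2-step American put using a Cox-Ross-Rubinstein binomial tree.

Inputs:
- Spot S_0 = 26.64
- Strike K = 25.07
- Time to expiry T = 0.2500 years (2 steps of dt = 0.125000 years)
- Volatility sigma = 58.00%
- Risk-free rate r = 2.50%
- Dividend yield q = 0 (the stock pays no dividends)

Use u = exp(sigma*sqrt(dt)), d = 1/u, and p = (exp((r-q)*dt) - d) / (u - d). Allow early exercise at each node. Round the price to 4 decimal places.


dt = T/N = 0.125000
u = exp(sigma*sqrt(dt)) = 1.227600; d = 1/u = 0.814598
p = (exp((r-q)*dt) - d) / (u - d) = 0.456492
Discount per step: exp(-r*dt) = 0.996880
Stock lattice S(k, i) with i counting down-moves:
  k=0: S(0,0) = 26.6400
  k=1: S(1,0) = 32.7033; S(1,1) = 21.7009
  k=2: S(2,0) = 40.1465; S(2,1) = 26.6400; S(2,2) = 17.6775
Terminal payoffs V(N, i) = max(K - S_T, 0):
  V(2,0) = 0.000000; V(2,1) = 0.000000; V(2,2) = 7.392513
Backward induction: V(k, i) = exp(-r*dt) * [p * V(k+1, i) + (1-p) * V(k+1, i+1)]; then take max(V_cont, immediate exercise) for American.
  V(1,0) = exp(-r*dt) * [p*0.000000 + (1-p)*0.000000] = 0.000000; exercise = 0.000000; V(1,0) = max -> 0.000000
  V(1,1) = exp(-r*dt) * [p*0.000000 + (1-p)*7.392513] = 4.005353; exercise = 3.369119; V(1,1) = max -> 4.005353
  V(0,0) = exp(-r*dt) * [p*0.000000 + (1-p)*4.005353] = 2.170149; exercise = 0.000000; V(0,0) = max -> 2.170149

Answer: Price = V(0,0) = 2.1701


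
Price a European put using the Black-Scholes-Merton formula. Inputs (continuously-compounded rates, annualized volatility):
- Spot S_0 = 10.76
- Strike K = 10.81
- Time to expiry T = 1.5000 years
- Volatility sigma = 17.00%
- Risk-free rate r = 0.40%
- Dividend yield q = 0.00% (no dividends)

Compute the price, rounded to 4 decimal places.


d1 = (ln(S/K) + (r - q + 0.5*sigma^2) * T) / (sigma * sqrt(T)) = 0.11065413
d2 = d1 - sigma * sqrt(T) = -0.09755250
exp(-rT) = 0.99401796; exp(-qT) = 1.00000000
P = K * exp(-rT) * N(-d2) - S_0 * exp(-qT) * N(-d1)
N(-d1) = 0.45594531; N(-d2) = 0.53885618
P = 10.8100 * 0.99401796 * 0.53885618 - 10.7600 * 1.00000000 * 0.45594531 = 0.8842

Answer: Price = 0.8842


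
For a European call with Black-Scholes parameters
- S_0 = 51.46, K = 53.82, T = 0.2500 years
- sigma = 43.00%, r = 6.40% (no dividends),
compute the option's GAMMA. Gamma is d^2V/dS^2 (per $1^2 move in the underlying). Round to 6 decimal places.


Answer: Gamma = 0.036045

Derivation:
d1 = -0.0266411090; d2 = -0.2416411090
phi(d1) = 0.3988007311; exp(-qT) = 1.0000000000; exp(-rT) = 0.9841273201
Gamma = exp(-qT) * phi(d1) / (S * sigma * sqrt(T)) = 1.0000000000 * 0.3988007311 / (51.4600 * 0.4300 * 0.5000000000) = 0.036045


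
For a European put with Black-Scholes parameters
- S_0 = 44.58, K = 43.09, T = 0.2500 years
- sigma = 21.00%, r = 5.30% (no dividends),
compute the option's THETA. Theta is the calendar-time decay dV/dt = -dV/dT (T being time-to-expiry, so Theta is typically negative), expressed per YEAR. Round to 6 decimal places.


d1 = 0.5024464412; d2 = 0.3974464412
phi(d1) = 0.3516338842; exp(-qT) = 1.0000000000; exp(-rT) = 0.9868373948
Theta = -S*exp(-qT)*phi(d1)*sigma/(2*sqrt(T)) + r*K*exp(-rT)*N(-d2) - q*S*exp(-qT)*N(-d1)
N(-d1) = 0.3076767590; N(-d2) = 0.3455191372; sqrt(T) = 0.5000000000
Term 1 = -44.5800 * 1.0000000000 * 0.3516338842 * 0.2100 / (2 * 0.5000000000) = -3.2919260971
Term 2 = 0.0530 * 43.0900 * 0.9868373948 * 0.3455191372 = 0.7786998093
Term 3 = 0 (no dividend yield, q = 0)
Theta = -3.2919260971 + (0.7786998093) + (0.0000000000) = -2.513226

Answer: Theta = -2.513226


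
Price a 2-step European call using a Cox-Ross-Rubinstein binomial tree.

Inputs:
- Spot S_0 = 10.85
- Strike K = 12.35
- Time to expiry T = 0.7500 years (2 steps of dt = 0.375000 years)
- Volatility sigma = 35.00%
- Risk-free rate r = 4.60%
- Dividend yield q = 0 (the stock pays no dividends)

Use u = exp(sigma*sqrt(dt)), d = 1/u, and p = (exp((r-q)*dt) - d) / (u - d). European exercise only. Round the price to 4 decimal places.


dt = T/N = 0.375000
u = exp(sigma*sqrt(dt)) = 1.239032; d = 1/u = 0.807082
p = (exp((r-q)*dt) - d) / (u - d) = 0.486903
Discount per step: exp(-r*dt) = 0.982898
Stock lattice S(k, i) with i counting down-moves:
  k=0: S(0,0) = 10.8500
  k=1: S(1,0) = 13.4435; S(1,1) = 8.7568
  k=2: S(2,0) = 16.6569; S(2,1) = 10.8500; S(2,2) = 7.0675
Terminal payoffs V(N, i) = max(S_T - K, 0):
  V(2,0) = 4.306921; V(2,1) = 0.000000; V(2,2) = 0.000000
Backward induction: V(k, i) = exp(-r*dt) * [p * V(k+1, i) + (1-p) * V(k+1, i+1)].
  V(1,0) = exp(-r*dt) * [p*4.306921 + (1-p)*0.000000] = 2.061189
  V(1,1) = exp(-r*dt) * [p*0.000000 + (1-p)*0.000000] = 0.000000
  V(0,0) = exp(-r*dt) * [p*2.061189 + (1-p)*0.000000] = 0.986436

Answer: Price = V(0,0) = 0.9864


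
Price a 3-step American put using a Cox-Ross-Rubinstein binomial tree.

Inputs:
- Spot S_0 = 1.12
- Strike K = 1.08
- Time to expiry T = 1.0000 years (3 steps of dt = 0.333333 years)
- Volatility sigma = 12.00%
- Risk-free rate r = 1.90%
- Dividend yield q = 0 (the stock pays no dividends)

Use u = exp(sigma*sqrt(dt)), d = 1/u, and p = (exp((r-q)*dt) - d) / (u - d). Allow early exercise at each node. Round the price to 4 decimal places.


dt = T/N = 0.333333
u = exp(sigma*sqrt(dt)) = 1.071738; d = 1/u = 0.933063
p = (exp((r-q)*dt) - d) / (u - d) = 0.528502
Discount per step: exp(-r*dt) = 0.993687
Stock lattice S(k, i) with i counting down-moves:
  k=0: S(0,0) = 1.1200
  k=1: S(1,0) = 1.2003; S(1,1) = 1.0450
  k=2: S(2,0) = 1.2865; S(2,1) = 1.1200; S(2,2) = 0.9751
  k=3: S(3,0) = 1.3787; S(3,1) = 1.2003; S(3,2) = 1.0450; S(3,3) = 0.9098
Terminal payoffs V(N, i) = max(K - S_T, 0):
  V(3,0) = 0.000000; V(3,1) = 0.000000; V(3,2) = 0.034969; V(3,3) = 0.170188
Backward induction: V(k, i) = exp(-r*dt) * [p * V(k+1, i) + (1-p) * V(k+1, i+1)]; then take max(V_cont, immediate exercise) for American.
  V(2,0) = exp(-r*dt) * [p*0.000000 + (1-p)*0.000000] = 0.000000; exercise = 0.000000; V(2,0) = max -> 0.000000
  V(2,1) = exp(-r*dt) * [p*0.000000 + (1-p)*0.034969] = 0.016384; exercise = 0.000000; V(2,1) = max -> 0.016384
  V(2,2) = exp(-r*dt) * [p*0.034969 + (1-p)*0.170188] = 0.098101; exercise = 0.104920; V(2,2) = max -> 0.104920
  V(1,0) = exp(-r*dt) * [p*0.000000 + (1-p)*0.016384] = 0.007676; exercise = 0.000000; V(1,0) = max -> 0.007676
  V(1,1) = exp(-r*dt) * [p*0.016384 + (1-p)*0.104920] = 0.057761; exercise = 0.034969; V(1,1) = max -> 0.057761
  V(0,0) = exp(-r*dt) * [p*0.007676 + (1-p)*0.057761] = 0.031094; exercise = 0.000000; V(0,0) = max -> 0.031094

Answer: Price = V(0,0) = 0.0311


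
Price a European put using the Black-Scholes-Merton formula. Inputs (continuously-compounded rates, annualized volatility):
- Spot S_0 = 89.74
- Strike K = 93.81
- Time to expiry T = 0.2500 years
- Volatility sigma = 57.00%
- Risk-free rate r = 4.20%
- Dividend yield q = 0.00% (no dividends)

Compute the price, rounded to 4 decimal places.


Answer: Price = 11.9614

Derivation:
d1 = (ln(S/K) + (r - q + 0.5*sigma^2) * T) / (sigma * sqrt(T)) = 0.02371102
d2 = d1 - sigma * sqrt(T) = -0.26128898
exp(-rT) = 0.98955493; exp(-qT) = 1.00000000
P = K * exp(-rT) * N(-d2) - S_0 * exp(-qT) * N(-d1)
N(-d1) = 0.49054156; N(-d2) = 0.60306517
P = 93.8100 * 0.98955493 * 0.60306517 - 89.7400 * 1.00000000 * 0.49054156 = 11.9614


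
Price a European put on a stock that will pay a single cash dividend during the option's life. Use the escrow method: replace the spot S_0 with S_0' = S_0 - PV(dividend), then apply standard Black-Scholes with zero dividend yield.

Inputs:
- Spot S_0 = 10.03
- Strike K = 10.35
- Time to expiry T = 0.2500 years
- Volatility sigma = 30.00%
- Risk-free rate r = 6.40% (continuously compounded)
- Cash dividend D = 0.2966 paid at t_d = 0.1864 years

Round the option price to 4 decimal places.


PV(D) = D * exp(-r * t_d) = 0.2966 * 0.98814128 = 0.29308270
S_0' = S_0 - PV(D) = 10.0300 - 0.29308270 = 9.73691730
d1 = (ln(S_0'/K) + (r + sigma^2/2)*T) / (sigma*sqrt(T)) = -0.22541301
d2 = d1 - sigma*sqrt(T) = -0.37541301
exp(-rT) = 0.98412732
N(-d1) = 0.58917100; N(-d2) = 0.64632333
P = K * exp(-rT) * N(-d2) - S_0' * N(-d1) = 10.3500 * 0.98412732 * 0.64632333 - 9.73691730 * 0.58917100 = 0.8466

Answer: Price = 0.8466


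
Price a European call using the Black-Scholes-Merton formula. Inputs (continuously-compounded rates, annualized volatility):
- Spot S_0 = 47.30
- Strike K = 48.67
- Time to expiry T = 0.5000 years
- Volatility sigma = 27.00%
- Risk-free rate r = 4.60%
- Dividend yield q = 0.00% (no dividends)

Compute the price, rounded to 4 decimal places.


Answer: Price = 3.4770

Derivation:
d1 = (ln(S/K) + (r - q + 0.5*sigma^2) * T) / (sigma * sqrt(T)) = 0.06637623
d2 = d1 - sigma * sqrt(T) = -0.12454260
exp(-rT) = 0.97726248; exp(-qT) = 1.00000000
C = S_0 * exp(-qT) * N(d1) - K * exp(-rT) * N(d2)
N(d1) = 0.52646085; N(d2) = 0.45044283
C = 47.3000 * 1.00000000 * 0.52646085 - 48.6700 * 0.97726248 * 0.45044283 = 3.4770


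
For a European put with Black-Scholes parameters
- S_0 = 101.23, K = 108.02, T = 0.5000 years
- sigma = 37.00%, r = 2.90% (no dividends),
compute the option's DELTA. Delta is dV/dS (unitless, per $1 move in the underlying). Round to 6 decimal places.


d1 = -0.0619052477; d2 = -0.3235347567
phi(d1) = 0.3981785871; exp(-qT) = 1.0000000000; exp(-rT) = 0.9856046187
N(-d1) = 0.5246808558
Delta = -exp(-qT) * N(-d1) = -1.0000000000 * 0.5246808558 = -0.524681

Answer: Delta = -0.524681


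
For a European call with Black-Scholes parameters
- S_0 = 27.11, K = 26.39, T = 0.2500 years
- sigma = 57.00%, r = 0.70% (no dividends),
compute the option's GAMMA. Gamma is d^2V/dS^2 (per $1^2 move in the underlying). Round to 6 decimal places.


d1 = 0.2430877649; d2 = -0.0419122351
phi(d1) = 0.3873276265; exp(-qT) = 1.0000000000; exp(-rT) = 0.9982515304
Gamma = exp(-qT) * phi(d1) / (S * sigma * sqrt(T)) = 1.0000000000 * 0.3873276265 / (27.1100 * 0.5700 * 0.5000000000) = 0.050131

Answer: Gamma = 0.050131


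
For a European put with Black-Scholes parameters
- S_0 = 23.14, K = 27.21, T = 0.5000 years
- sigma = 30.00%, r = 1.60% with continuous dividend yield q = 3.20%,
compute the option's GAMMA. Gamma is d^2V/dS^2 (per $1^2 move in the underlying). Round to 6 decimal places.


d1 = -0.6954245806; d2 = -0.9075566150
phi(d1) = 0.3132523426; exp(-qT) = 0.9841273201; exp(-rT) = 0.9920319148
Gamma = exp(-qT) * phi(d1) / (S * sigma * sqrt(T)) = 0.9841273201 * 0.3132523426 / (23.1400 * 0.3000 * 0.7071067812) = 0.062802

Answer: Gamma = 0.062802


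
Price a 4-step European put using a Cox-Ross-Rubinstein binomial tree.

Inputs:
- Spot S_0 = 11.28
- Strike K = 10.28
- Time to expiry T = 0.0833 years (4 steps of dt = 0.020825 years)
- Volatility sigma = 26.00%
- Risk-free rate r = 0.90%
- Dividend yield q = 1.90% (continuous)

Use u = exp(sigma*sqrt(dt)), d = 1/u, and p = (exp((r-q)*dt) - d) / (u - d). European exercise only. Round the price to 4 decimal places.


dt = T/N = 0.020825
u = exp(sigma*sqrt(dt)) = 1.038233; d = 1/u = 0.963175
p = (exp((r-q)*dt) - d) / (u - d) = 0.487847
Discount per step: exp(-r*dt) = 0.999813
Stock lattice S(k, i) with i counting down-moves:
  k=0: S(0,0) = 11.2800
  k=1: S(1,0) = 11.7113; S(1,1) = 10.8646
  k=2: S(2,0) = 12.1590; S(2,1) = 11.2800; S(2,2) = 10.4645
  k=3: S(3,0) = 12.6239; S(3,1) = 11.7113; S(3,2) = 10.8646; S(3,3) = 10.0792
  k=4: S(4,0) = 13.1066; S(4,1) = 12.1590; S(4,2) = 11.2800; S(4,3) = 10.4645; S(4,4) = 9.7080
Terminal payoffs V(N, i) = max(K - S_T, 0):
  V(4,0) = 0.000000; V(4,1) = 0.000000; V(4,2) = 0.000000; V(4,3) = 0.000000; V(4,4) = 0.572001
Backward induction: V(k, i) = exp(-r*dt) * [p * V(k+1, i) + (1-p) * V(k+1, i+1)].
  V(3,0) = exp(-r*dt) * [p*0.000000 + (1-p)*0.000000] = 0.000000
  V(3,1) = exp(-r*dt) * [p*0.000000 + (1-p)*0.000000] = 0.000000
  V(3,2) = exp(-r*dt) * [p*0.000000 + (1-p)*0.000000] = 0.000000
  V(3,3) = exp(-r*dt) * [p*0.000000 + (1-p)*0.572001] = 0.292897
  V(2,0) = exp(-r*dt) * [p*0.000000 + (1-p)*0.000000] = 0.000000
  V(2,1) = exp(-r*dt) * [p*0.000000 + (1-p)*0.000000] = 0.000000
  V(2,2) = exp(-r*dt) * [p*0.000000 + (1-p)*0.292897] = 0.149980
  V(1,0) = exp(-r*dt) * [p*0.000000 + (1-p)*0.000000] = 0.000000
  V(1,1) = exp(-r*dt) * [p*0.000000 + (1-p)*0.149980] = 0.076798
  V(0,0) = exp(-r*dt) * [p*0.000000 + (1-p)*0.076798] = 0.039325

Answer: Price = V(0,0) = 0.0393


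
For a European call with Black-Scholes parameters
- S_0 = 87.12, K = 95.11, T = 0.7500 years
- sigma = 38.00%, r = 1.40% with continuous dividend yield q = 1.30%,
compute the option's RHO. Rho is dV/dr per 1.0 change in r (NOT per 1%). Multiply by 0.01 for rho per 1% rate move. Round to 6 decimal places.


Answer: Rho = 23.575975

Derivation:
d1 = -0.0998136451; d2 = -0.4289032985
phi(d1) = 0.3969599381; exp(-qT) = 0.9902973771; exp(-rT) = 0.9895549326
N(d2) = 0.3339967998
Rho = K*T*exp(-rT)*N(d2) = 95.1100 * 0.7500 * 0.9895549326 * 0.3339967998 = 23.575975


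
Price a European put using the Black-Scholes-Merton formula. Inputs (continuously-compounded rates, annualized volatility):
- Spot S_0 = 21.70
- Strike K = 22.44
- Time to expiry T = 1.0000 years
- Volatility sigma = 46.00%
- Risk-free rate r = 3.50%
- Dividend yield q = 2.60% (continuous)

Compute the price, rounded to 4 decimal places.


Answer: Price = 4.1619

Derivation:
d1 = (ln(S/K) + (r - q + 0.5*sigma^2) * T) / (sigma * sqrt(T)) = 0.17666778
d2 = d1 - sigma * sqrt(T) = -0.28333222
exp(-rT) = 0.96560542; exp(-qT) = 0.97433509
P = K * exp(-rT) * N(-d2) - S_0 * exp(-qT) * N(-d1)
N(-d1) = 0.42988467; N(-d2) = 0.61153891
P = 22.4400 * 0.96560542 * 0.61153891 - 21.7000 * 0.97433509 * 0.42988467 = 4.1619


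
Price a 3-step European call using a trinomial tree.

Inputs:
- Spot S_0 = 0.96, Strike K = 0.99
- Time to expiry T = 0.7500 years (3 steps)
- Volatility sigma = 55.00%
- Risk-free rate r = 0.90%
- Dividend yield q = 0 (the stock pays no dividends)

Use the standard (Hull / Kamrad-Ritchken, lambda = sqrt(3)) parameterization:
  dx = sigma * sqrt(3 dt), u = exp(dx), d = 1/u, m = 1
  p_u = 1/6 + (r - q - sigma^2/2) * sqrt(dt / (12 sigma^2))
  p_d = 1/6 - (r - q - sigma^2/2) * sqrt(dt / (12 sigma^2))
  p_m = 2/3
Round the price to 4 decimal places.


Answer: Price = V(0,0) = 0.1571

Derivation:
dt = T/N = 0.250000; dx = sigma*sqrt(3*dt) = 0.476314
u = exp(dx) = 1.610128; d = 1/u = 0.621068
p_u = 0.129336, p_m = 0.666667, p_d = 0.203998
Discount per step: exp(-r*dt) = 0.997753
Stock lattice S(k, j) with j the centered position index:
  k=0: S(0,+0) = 0.9600
  k=1: S(1,-1) = 0.5962; S(1,+0) = 0.9600; S(1,+1) = 1.5457
  k=2: S(2,-2) = 0.3703; S(2,-1) = 0.5962; S(2,+0) = 0.9600; S(2,+1) = 1.5457; S(2,+2) = 2.4888
  k=3: S(3,-3) = 0.2300; S(3,-2) = 0.3703; S(3,-1) = 0.5962; S(3,+0) = 0.9600; S(3,+1) = 1.5457; S(3,+2) = 2.4888; S(3,+3) = 4.0073
Terminal payoffs V(N, j) = max(S_T - K, 0):
  V(3,-3) = 0.000000; V(3,-2) = 0.000000; V(3,-1) = 0.000000; V(3,+0) = 0.000000; V(3,+1) = 0.555723; V(3,+2) = 1.498813; V(3,+3) = 3.017309
Backward induction: V(k, j) = exp(-r*dt) * [p_u * V(k+1, j+1) + p_m * V(k+1, j) + p_d * V(k+1, j-1)]
  V(2,-2) = exp(-r*dt) * [p_u*0.000000 + p_m*0.000000 + p_d*0.000000] = 0.000000
  V(2,-1) = exp(-r*dt) * [p_u*0.000000 + p_m*0.000000 + p_d*0.000000] = 0.000000
  V(2,+0) = exp(-r*dt) * [p_u*0.555723 + p_m*0.000000 + p_d*0.000000] = 0.071713
  V(2,+1) = exp(-r*dt) * [p_u*1.498813 + p_m*0.555723 + p_d*0.000000] = 0.563064
  V(2,+2) = exp(-r*dt) * [p_u*3.017309 + p_m*1.498813 + p_d*0.555723] = 1.499443
  V(1,-1) = exp(-r*dt) * [p_u*0.071713 + p_m*0.000000 + p_d*0.000000] = 0.009254
  V(1,+0) = exp(-r*dt) * [p_u*0.563064 + p_m*0.071713 + p_d*0.000000] = 0.120362
  V(1,+1) = exp(-r*dt) * [p_u*1.499443 + p_m*0.563064 + p_d*0.071713] = 0.582625
  V(0,+0) = exp(-r*dt) * [p_u*0.582625 + p_m*0.120362 + p_d*0.009254] = 0.157129


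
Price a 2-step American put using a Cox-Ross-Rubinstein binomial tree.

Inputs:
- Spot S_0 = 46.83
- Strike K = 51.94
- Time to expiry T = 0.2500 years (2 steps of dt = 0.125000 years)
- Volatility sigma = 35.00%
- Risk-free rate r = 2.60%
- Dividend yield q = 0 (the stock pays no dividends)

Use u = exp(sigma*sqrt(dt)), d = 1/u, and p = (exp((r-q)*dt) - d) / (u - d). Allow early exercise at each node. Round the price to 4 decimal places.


Answer: Price = V(0,0) = 6.7180

Derivation:
dt = T/N = 0.125000
u = exp(sigma*sqrt(dt)) = 1.131726; d = 1/u = 0.883606
p = (exp((r-q)*dt) - d) / (u - d) = 0.482223
Discount per step: exp(-r*dt) = 0.996755
Stock lattice S(k, i) with i counting down-moves:
  k=0: S(0,0) = 46.8300
  k=1: S(1,0) = 52.9987; S(1,1) = 41.3793
  k=2: S(2,0) = 59.9800; S(2,1) = 46.8300; S(2,2) = 36.5630
Terminal payoffs V(N, i) = max(K - S_T, 0):
  V(2,0) = 0.000000; V(2,1) = 5.110000; V(2,2) = 15.377005
Backward induction: V(k, i) = exp(-r*dt) * [p * V(k+1, i) + (1-p) * V(k+1, i+1)]; then take max(V_cont, immediate exercise) for American.
  V(1,0) = exp(-r*dt) * [p*0.000000 + (1-p)*5.110000] = 2.637254; exercise = 0.000000; V(1,0) = max -> 2.637254
  V(1,1) = exp(-r*dt) * [p*5.110000 + (1-p)*15.377005] = 10.392186; exercise = 10.560717; V(1,1) = max -> 10.560717
  V(0,0) = exp(-r*dt) * [p*2.637254 + (1-p)*10.560717] = 6.717969; exercise = 5.110000; V(0,0) = max -> 6.717969


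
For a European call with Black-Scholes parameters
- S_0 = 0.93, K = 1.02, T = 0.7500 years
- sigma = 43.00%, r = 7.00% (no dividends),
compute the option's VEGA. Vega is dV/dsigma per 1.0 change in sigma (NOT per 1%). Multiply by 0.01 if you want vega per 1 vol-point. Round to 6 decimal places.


d1 = 0.0791216380; d2 = -0.2932692856
phi(d1) = 0.3976954968; exp(-qT) = 1.0000000000; exp(-rT) = 0.9488543211
Vega = S * exp(-qT) * phi(d1) * sqrt(T) = 0.9300 * 1.0000000000 * 0.3976954968 * 0.8660254038 = 0.320305

Answer: Vega = 0.320305


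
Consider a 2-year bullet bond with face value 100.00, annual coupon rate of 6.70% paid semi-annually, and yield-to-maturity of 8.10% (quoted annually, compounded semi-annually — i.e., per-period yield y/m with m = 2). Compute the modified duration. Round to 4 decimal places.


Coupon per period c = face * coupon_rate / m = 3.350000
Periods per year m = 2; per-period yield y/m = 0.040500
Number of cashflows N = 4
Cashflows (t years, CF_t, discount factor 1/(1+y/m)^(m*t), PV):
  t = 0.5000: CF_t = 3.350000, DF = 0.961076, PV = 3.219606
  t = 1.0000: CF_t = 3.350000, DF = 0.923668, PV = 3.094287
  t = 1.5000: CF_t = 3.350000, DF = 0.887715, PV = 2.973847
  t = 2.0000: CF_t = 103.350000, DF = 0.853162, PV = 88.174325
Price P = sum_t PV_t = 97.462065
First compute Macaulay numerator sum_t t * PV_t:
  t * PV_t at t = 0.5000: 1.609803
  t * PV_t at t = 1.0000: 3.094287
  t * PV_t at t = 1.5000: 4.460770
  t * PV_t at t = 2.0000: 176.348650
Macaulay duration D = 185.513510 / 97.462065 = 1.903443
Modified duration = D / (1 + y/m) = 1.903443 / (1 + 0.040500) = 1.829354

Answer: Modified duration = 1.8294


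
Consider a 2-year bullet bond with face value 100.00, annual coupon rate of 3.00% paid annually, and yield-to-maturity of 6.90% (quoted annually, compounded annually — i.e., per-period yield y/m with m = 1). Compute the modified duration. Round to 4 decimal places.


Answer: Modified duration = 1.8427

Derivation:
Coupon per period c = face * coupon_rate / m = 3.000000
Periods per year m = 1; per-period yield y/m = 0.069000
Number of cashflows N = 2
Cashflows (t years, CF_t, discount factor 1/(1+y/m)^(m*t), PV):
  t = 1.0000: CF_t = 3.000000, DF = 0.935454, PV = 2.806361
  t = 2.0000: CF_t = 103.000000, DF = 0.875074, PV = 90.132582
Price P = sum_t PV_t = 92.938943
First compute Macaulay numerator sum_t t * PV_t:
  t * PV_t at t = 1.0000: 2.806361
  t * PV_t at t = 2.0000: 180.265165
Macaulay duration D = 183.071526 / 92.938943 = 1.969804
Modified duration = D / (1 + y/m) = 1.969804 / (1 + 0.069000) = 1.842661


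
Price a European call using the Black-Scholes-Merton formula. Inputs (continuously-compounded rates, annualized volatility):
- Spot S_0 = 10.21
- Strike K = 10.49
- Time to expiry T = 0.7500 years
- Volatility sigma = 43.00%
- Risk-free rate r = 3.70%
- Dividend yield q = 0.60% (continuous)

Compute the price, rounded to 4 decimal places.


Answer: Price = 1.4849

Derivation:
d1 = (ln(S/K) + (r - q + 0.5*sigma^2) * T) / (sigma * sqrt(T)) = 0.17597827
d2 = d1 - sigma * sqrt(T) = -0.19641266
exp(-rT) = 0.97263149; exp(-qT) = 0.99551011
C = S_0 * exp(-qT) * N(d1) - K * exp(-rT) * N(d2)
N(d1) = 0.56984449; N(d2) = 0.42214360
C = 10.2100 * 0.99551011 * 0.56984449 - 10.4900 * 0.97263149 * 0.42214360 = 1.4849


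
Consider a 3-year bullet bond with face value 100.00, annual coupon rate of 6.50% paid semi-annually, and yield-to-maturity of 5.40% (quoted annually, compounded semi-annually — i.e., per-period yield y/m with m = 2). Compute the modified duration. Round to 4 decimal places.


Answer: Modified duration = 2.7045

Derivation:
Coupon per period c = face * coupon_rate / m = 3.250000
Periods per year m = 2; per-period yield y/m = 0.027000
Number of cashflows N = 6
Cashflows (t years, CF_t, discount factor 1/(1+y/m)^(m*t), PV):
  t = 0.5000: CF_t = 3.250000, DF = 0.973710, PV = 3.164557
  t = 1.0000: CF_t = 3.250000, DF = 0.948111, PV = 3.081360
  t = 1.5000: CF_t = 3.250000, DF = 0.923185, PV = 3.000351
  t = 2.0000: CF_t = 3.250000, DF = 0.898914, PV = 2.921471
  t = 2.5000: CF_t = 3.250000, DF = 0.875282, PV = 2.844665
  t = 3.0000: CF_t = 103.250000, DF = 0.852270, PV = 87.996905
Price P = sum_t PV_t = 103.009309
First compute Macaulay numerator sum_t t * PV_t:
  t * PV_t at t = 0.5000: 1.582278
  t * PV_t at t = 1.0000: 3.081360
  t * PV_t at t = 1.5000: 4.500526
  t * PV_t at t = 2.0000: 5.842942
  t * PV_t at t = 2.5000: 7.111663
  t * PV_t at t = 3.0000: 263.990716
Macaulay duration D = 286.109485 / 103.009309 = 2.777511
Modified duration = D / (1 + y/m) = 2.777511 / (1 + 0.027000) = 2.704490


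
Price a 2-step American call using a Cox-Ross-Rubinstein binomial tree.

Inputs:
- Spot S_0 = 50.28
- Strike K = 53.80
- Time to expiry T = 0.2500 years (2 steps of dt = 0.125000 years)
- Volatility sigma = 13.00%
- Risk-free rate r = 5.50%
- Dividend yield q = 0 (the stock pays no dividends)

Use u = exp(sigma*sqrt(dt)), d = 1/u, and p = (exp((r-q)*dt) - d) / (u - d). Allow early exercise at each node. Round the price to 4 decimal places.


Answer: Price = V(0,0) = 0.4138

Derivation:
dt = T/N = 0.125000
u = exp(sigma*sqrt(dt)) = 1.047035; d = 1/u = 0.955078
p = (exp((r-q)*dt) - d) / (u - d) = 0.563533
Discount per step: exp(-r*dt) = 0.993149
Stock lattice S(k, i) with i counting down-moves:
  k=0: S(0,0) = 50.2800
  k=1: S(1,0) = 52.6449; S(1,1) = 48.0213
  k=2: S(2,0) = 55.1210; S(2,1) = 50.2800; S(2,2) = 45.8641
Terminal payoffs V(N, i) = max(S_T - K, 0):
  V(2,0) = 1.321027; V(2,1) = 0.000000; V(2,2) = 0.000000
Backward induction: V(k, i) = exp(-r*dt) * [p * V(k+1, i) + (1-p) * V(k+1, i+1)]; then take max(V_cont, immediate exercise) for American.
  V(1,0) = exp(-r*dt) * [p*1.321027 + (1-p)*0.000000] = 0.739342; exercise = 0.000000; V(1,0) = max -> 0.739342
  V(1,1) = exp(-r*dt) * [p*0.000000 + (1-p)*0.000000] = 0.000000; exercise = 0.000000; V(1,1) = max -> 0.000000
  V(0,0) = exp(-r*dt) * [p*0.739342 + (1-p)*0.000000] = 0.413789; exercise = 0.000000; V(0,0) = max -> 0.413789


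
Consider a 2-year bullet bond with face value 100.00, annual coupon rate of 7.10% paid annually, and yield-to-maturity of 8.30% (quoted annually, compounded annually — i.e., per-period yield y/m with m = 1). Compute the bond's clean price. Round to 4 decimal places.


Coupon per period c = face * coupon_rate / m = 7.100000
Periods per year m = 1; per-period yield y/m = 0.083000
Number of cashflows N = 2
Cashflows (t years, CF_t, discount factor 1/(1+y/m)^(m*t), PV):
  t = 1.0000: CF_t = 7.100000, DF = 0.923361, PV = 6.555863
  t = 2.0000: CF_t = 107.100000, DF = 0.852596, PV = 91.312989
Price P = sum_t PV_t = 97.868852

Answer: Price = 97.8689


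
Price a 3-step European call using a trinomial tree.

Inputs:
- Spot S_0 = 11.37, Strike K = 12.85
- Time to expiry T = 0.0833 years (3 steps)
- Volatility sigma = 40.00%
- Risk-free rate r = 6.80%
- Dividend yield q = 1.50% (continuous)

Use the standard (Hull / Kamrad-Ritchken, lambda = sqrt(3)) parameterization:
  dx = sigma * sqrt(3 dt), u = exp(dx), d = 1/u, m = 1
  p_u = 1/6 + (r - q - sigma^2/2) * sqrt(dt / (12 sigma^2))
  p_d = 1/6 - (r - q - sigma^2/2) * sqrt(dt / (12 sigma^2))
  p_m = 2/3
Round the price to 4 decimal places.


dt = T/N = 0.027767; dx = sigma*sqrt(3*dt) = 0.115447
u = exp(dx) = 1.122375; d = 1/u = 0.890968
p_u = 0.163420, p_m = 0.666667, p_d = 0.169914
Discount per step: exp(-r*dt) = 0.998114
Stock lattice S(k, j) with j the centered position index:
  k=0: S(0,+0) = 11.3700
  k=1: S(1,-1) = 10.1303; S(1,+0) = 11.3700; S(1,+1) = 12.7614
  k=2: S(2,-2) = 9.0258; S(2,-1) = 10.1303; S(2,+0) = 11.3700; S(2,+1) = 12.7614; S(2,+2) = 14.3231
  k=3: S(3,-3) = 8.0417; S(3,-2) = 9.0258; S(3,-1) = 10.1303; S(3,+0) = 11.3700; S(3,+1) = 12.7614; S(3,+2) = 14.3231; S(3,+3) = 16.0759
Terminal payoffs V(N, j) = max(S_T - K, 0):
  V(3,-3) = 0.000000; V(3,-2) = 0.000000; V(3,-1) = 0.000000; V(3,+0) = 0.000000; V(3,+1) = 0.000000; V(3,+2) = 1.473080; V(3,+3) = 3.225867
Backward induction: V(k, j) = exp(-r*dt) * [p_u * V(k+1, j+1) + p_m * V(k+1, j) + p_d * V(k+1, j-1)]
  V(2,-2) = exp(-r*dt) * [p_u*0.000000 + p_m*0.000000 + p_d*0.000000] = 0.000000
  V(2,-1) = exp(-r*dt) * [p_u*0.000000 + p_m*0.000000 + p_d*0.000000] = 0.000000
  V(2,+0) = exp(-r*dt) * [p_u*0.000000 + p_m*0.000000 + p_d*0.000000] = 0.000000
  V(2,+1) = exp(-r*dt) * [p_u*1.473080 + p_m*0.000000 + p_d*0.000000] = 0.240276
  V(2,+2) = exp(-r*dt) * [p_u*3.225867 + p_m*1.473080 + p_d*0.000000] = 1.506377
  V(1,-1) = exp(-r*dt) * [p_u*0.000000 + p_m*0.000000 + p_d*0.000000] = 0.000000
  V(1,+0) = exp(-r*dt) * [p_u*0.240276 + p_m*0.000000 + p_d*0.000000] = 0.039192
  V(1,+1) = exp(-r*dt) * [p_u*1.506377 + p_m*0.240276 + p_d*0.000000] = 0.405589
  V(0,+0) = exp(-r*dt) * [p_u*0.405589 + p_m*0.039192 + p_d*0.000000] = 0.092235

Answer: Price = V(0,0) = 0.0922


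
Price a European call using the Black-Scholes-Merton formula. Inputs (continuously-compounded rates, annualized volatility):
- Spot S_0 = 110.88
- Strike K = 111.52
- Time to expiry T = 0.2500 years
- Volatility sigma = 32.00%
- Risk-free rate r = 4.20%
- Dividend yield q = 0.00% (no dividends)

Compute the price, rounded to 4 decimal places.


d1 = (ln(S/K) + (r - q + 0.5*sigma^2) * T) / (sigma * sqrt(T)) = 0.10965368
d2 = d1 - sigma * sqrt(T) = -0.05034632
exp(-rT) = 0.98955493; exp(-qT) = 1.00000000
C = S_0 * exp(-qT) * N(d1) - K * exp(-rT) * N(d2)
N(d1) = 0.54365798; N(d2) = 0.47992321
C = 110.8800 * 1.00000000 * 0.54365798 - 111.5200 * 0.98955493 * 0.47992321 = 7.3188

Answer: Price = 7.3188


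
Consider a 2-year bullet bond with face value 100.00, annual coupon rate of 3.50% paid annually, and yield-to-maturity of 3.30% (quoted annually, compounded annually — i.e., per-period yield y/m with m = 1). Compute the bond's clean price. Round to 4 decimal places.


Answer: Price = 100.3810

Derivation:
Coupon per period c = face * coupon_rate / m = 3.500000
Periods per year m = 1; per-period yield y/m = 0.033000
Number of cashflows N = 2
Cashflows (t years, CF_t, discount factor 1/(1+y/m)^(m*t), PV):
  t = 1.0000: CF_t = 3.500000, DF = 0.968054, PV = 3.388190
  t = 2.0000: CF_t = 103.500000, DF = 0.937129, PV = 96.992847
Price P = sum_t PV_t = 100.381037


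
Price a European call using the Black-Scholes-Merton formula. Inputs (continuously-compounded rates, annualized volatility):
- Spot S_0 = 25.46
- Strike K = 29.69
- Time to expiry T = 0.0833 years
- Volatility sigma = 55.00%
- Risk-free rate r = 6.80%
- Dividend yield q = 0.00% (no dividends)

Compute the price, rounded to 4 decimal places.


Answer: Price = 0.4108

Derivation:
d1 = (ln(S/K) + (r - q + 0.5*sigma^2) * T) / (sigma * sqrt(T)) = -0.85320991
d2 = d1 - sigma * sqrt(T) = -1.01194947
exp(-rT) = 0.99435161; exp(-qT) = 1.00000000
C = S_0 * exp(-qT) * N(d1) - K * exp(-rT) * N(d2)
N(d1) = 0.19677146; N(d2) = 0.15578111
C = 25.4600 * 1.00000000 * 0.19677146 - 29.6900 * 0.99435161 * 0.15578111 = 0.4108


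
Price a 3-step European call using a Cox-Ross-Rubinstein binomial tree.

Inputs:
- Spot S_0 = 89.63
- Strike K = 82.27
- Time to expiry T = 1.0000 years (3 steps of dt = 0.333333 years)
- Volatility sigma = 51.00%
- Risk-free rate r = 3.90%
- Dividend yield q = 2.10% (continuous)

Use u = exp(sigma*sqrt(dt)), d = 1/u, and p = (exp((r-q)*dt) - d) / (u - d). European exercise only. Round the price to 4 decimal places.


dt = T/N = 0.333333
u = exp(sigma*sqrt(dt)) = 1.342386; d = 1/u = 0.744942
p = (exp((r-q)*dt) - d) / (u - d) = 0.436988
Discount per step: exp(-r*dt) = 0.987084
Stock lattice S(k, i) with i counting down-moves:
  k=0: S(0,0) = 89.6300
  k=1: S(1,0) = 120.3181; S(1,1) = 66.7692
  k=2: S(2,0) = 161.5133; S(2,1) = 89.6300; S(2,2) = 49.7392
  k=3: S(3,0) = 216.8132; S(3,1) = 120.3181; S(3,2) = 66.7692; S(3,3) = 37.0528
Terminal payoffs V(N, i) = max(S_T - K, 0):
  V(3,0) = 134.543166; V(3,1) = 38.048058; V(3,2) = 0.000000; V(3,3) = 0.000000
Backward induction: V(k, i) = exp(-r*dt) * [p * V(k+1, i) + (1-p) * V(k+1, i+1)].
  V(2,0) = exp(-r*dt) * [p*134.543166 + (1-p)*38.048058] = 79.179222
  V(2,1) = exp(-r*dt) * [p*38.048058 + (1-p)*0.000000] = 16.411802
  V(2,2) = exp(-r*dt) * [p*0.000000 + (1-p)*0.000000] = 0.000000
  V(1,0) = exp(-r*dt) * [p*79.179222 + (1-p)*16.411802] = 43.274180
  V(1,1) = exp(-r*dt) * [p*16.411802 + (1-p)*0.000000] = 7.079133
  V(0,0) = exp(-r*dt) * [p*43.274180 + (1-p)*7.079133] = 22.600217

Answer: Price = V(0,0) = 22.6002


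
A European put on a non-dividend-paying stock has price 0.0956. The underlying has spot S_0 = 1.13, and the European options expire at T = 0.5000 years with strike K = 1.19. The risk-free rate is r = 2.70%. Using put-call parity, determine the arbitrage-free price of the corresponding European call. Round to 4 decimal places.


Answer: Call price = 0.0516

Derivation:
Put-call parity: C - P = S_0 * exp(-qT) - K * exp(-rT).
S_0 * exp(-qT) = 1.1300 * 1.00000000 = 1.13000000
K * exp(-rT) = 1.1900 * 0.98659072 = 1.17404295
C = P + S*exp(-qT) - K*exp(-rT)
C = 0.0956 + 1.13000000 - 1.17404295 = 0.0516


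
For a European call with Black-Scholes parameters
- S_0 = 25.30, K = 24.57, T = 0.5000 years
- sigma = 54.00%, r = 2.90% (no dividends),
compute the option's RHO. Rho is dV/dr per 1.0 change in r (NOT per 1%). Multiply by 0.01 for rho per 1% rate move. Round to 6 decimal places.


d1 = 0.3055701961; d2 = -0.0762674658
phi(d1) = 0.3807451194; exp(-qT) = 1.0000000000; exp(-rT) = 0.9856046187
N(d2) = 0.4696031545
Rho = K*T*exp(-rT)*N(d2) = 24.5700 * 0.5000 * 0.9856046187 * 0.4696031545 = 5.686027

Answer: Rho = 5.686027


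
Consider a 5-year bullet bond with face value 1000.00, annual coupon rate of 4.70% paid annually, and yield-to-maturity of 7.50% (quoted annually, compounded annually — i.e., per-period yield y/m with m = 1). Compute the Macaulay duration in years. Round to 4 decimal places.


Coupon per period c = face * coupon_rate / m = 47.000000
Periods per year m = 1; per-period yield y/m = 0.075000
Number of cashflows N = 5
Cashflows (t years, CF_t, discount factor 1/(1+y/m)^(m*t), PV):
  t = 1.0000: CF_t = 47.000000, DF = 0.930233, PV = 43.720930
  t = 2.0000: CF_t = 47.000000, DF = 0.865333, PV = 40.670633
  t = 3.0000: CF_t = 47.000000, DF = 0.804961, PV = 37.833147
  t = 4.0000: CF_t = 47.000000, DF = 0.748801, PV = 35.193625
  t = 5.0000: CF_t = 1047.000000, DF = 0.696559, PV = 729.296888
Price P = sum_t PV_t = 886.715223
Macaulay numerator sum_t t * PV_t:
  t * PV_t at t = 1.0000: 43.720930
  t * PV_t at t = 2.0000: 81.341266
  t * PV_t at t = 3.0000: 113.499440
  t * PV_t at t = 4.0000: 140.774500
  t * PV_t at t = 5.0000: 3646.484440
Macaulay duration D = (sum_t t * PV_t) / P = 4025.820576 / 886.715223 = 4.540151

Answer: Macaulay duration = 4.5402 years


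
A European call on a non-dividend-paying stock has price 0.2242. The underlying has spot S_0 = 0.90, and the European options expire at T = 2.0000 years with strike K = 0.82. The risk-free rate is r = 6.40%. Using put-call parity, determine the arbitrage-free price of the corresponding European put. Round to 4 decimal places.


Answer: Put price = 0.0457

Derivation:
Put-call parity: C - P = S_0 * exp(-qT) - K * exp(-rT).
S_0 * exp(-qT) = 0.9000 * 1.00000000 = 0.90000000
K * exp(-rT) = 0.8200 * 0.87985338 = 0.72147977
P = C - S*exp(-qT) + K*exp(-rT)
P = 0.2242 - 0.90000000 + 0.72147977 = 0.0457


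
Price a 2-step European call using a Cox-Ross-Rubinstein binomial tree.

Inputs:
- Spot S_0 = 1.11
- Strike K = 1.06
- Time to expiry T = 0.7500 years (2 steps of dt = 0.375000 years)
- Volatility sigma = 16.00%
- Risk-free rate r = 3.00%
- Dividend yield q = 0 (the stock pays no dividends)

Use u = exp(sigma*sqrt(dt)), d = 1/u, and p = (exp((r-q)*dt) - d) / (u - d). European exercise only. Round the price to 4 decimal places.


dt = T/N = 0.375000
u = exp(sigma*sqrt(dt)) = 1.102940; d = 1/u = 0.906667
p = (exp((r-q)*dt) - d) / (u - d) = 0.533166
Discount per step: exp(-r*dt) = 0.988813
Stock lattice S(k, i) with i counting down-moves:
  k=0: S(0,0) = 1.1100
  k=1: S(1,0) = 1.2243; S(1,1) = 1.0064
  k=2: S(2,0) = 1.3503; S(2,1) = 1.1100; S(2,2) = 0.9125
Terminal payoffs V(N, i) = max(S_T - K, 0):
  V(2,0) = 0.290290; V(2,1) = 0.050000; V(2,2) = 0.000000
Backward induction: V(k, i) = exp(-r*dt) * [p * V(k+1, i) + (1-p) * V(k+1, i+1)].
  V(1,0) = exp(-r*dt) * [p*0.290290 + (1-p)*0.050000] = 0.176122
  V(1,1) = exp(-r*dt) * [p*0.050000 + (1-p)*0.000000] = 0.026360
  V(0,0) = exp(-r*dt) * [p*0.176122 + (1-p)*0.026360] = 0.105020

Answer: Price = V(0,0) = 0.1050


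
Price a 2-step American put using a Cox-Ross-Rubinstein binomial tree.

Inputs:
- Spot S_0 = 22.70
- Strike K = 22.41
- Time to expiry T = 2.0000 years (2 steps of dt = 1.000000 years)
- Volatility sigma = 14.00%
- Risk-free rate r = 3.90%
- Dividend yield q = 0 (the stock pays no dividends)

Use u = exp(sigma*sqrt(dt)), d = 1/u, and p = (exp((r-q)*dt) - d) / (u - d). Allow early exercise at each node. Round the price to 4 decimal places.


dt = T/N = 1.000000
u = exp(sigma*sqrt(dt)) = 1.150274; d = 1/u = 0.869358
p = (exp((r-q)*dt) - d) / (u - d) = 0.606632
Discount per step: exp(-r*dt) = 0.961751
Stock lattice S(k, i) with i counting down-moves:
  k=0: S(0,0) = 22.7000
  k=1: S(1,0) = 26.1112; S(1,1) = 19.7344
  k=2: S(2,0) = 30.0350; S(2,1) = 22.7000; S(2,2) = 17.1563
Terminal payoffs V(N, i) = max(K - S_T, 0):
  V(2,0) = 0.000000; V(2,1) = 0.000000; V(2,2) = 5.253709
Backward induction: V(k, i) = exp(-r*dt) * [p * V(k+1, i) + (1-p) * V(k+1, i+1)]; then take max(V_cont, immediate exercise) for American.
  V(1,0) = exp(-r*dt) * [p*0.000000 + (1-p)*0.000000] = 0.000000; exercise = 0.000000; V(1,0) = max -> 0.000000
  V(1,1) = exp(-r*dt) * [p*0.000000 + (1-p)*5.253709] = 1.987596; exercise = 2.675568; V(1,1) = max -> 2.675568
  V(0,0) = exp(-r*dt) * [p*0.000000 + (1-p)*2.675568] = 1.012227; exercise = 0.000000; V(0,0) = max -> 1.012227

Answer: Price = V(0,0) = 1.0122


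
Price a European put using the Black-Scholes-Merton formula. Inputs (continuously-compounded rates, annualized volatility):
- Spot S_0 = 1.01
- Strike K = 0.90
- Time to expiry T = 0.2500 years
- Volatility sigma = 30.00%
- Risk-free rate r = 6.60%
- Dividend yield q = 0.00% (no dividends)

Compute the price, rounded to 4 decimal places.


d1 = (ln(S/K) + (r - q + 0.5*sigma^2) * T) / (sigma * sqrt(T)) = 0.95373898
d2 = d1 - sigma * sqrt(T) = 0.80373898
exp(-rT) = 0.98363538; exp(-qT) = 1.00000000
P = K * exp(-rT) * N(-d2) - S_0 * exp(-qT) * N(-d1)
N(-d1) = 0.17010789; N(-d2) = 0.21077387
P = 0.9000 * 0.98363538 * 0.21077387 - 1.0100 * 1.00000000 * 0.17010789 = 0.0148

Answer: Price = 0.0148


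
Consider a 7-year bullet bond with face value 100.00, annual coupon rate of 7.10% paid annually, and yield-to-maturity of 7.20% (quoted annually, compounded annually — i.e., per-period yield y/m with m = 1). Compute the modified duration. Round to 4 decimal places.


Coupon per period c = face * coupon_rate / m = 7.100000
Periods per year m = 1; per-period yield y/m = 0.072000
Number of cashflows N = 7
Cashflows (t years, CF_t, discount factor 1/(1+y/m)^(m*t), PV):
  t = 1.0000: CF_t = 7.100000, DF = 0.932836, PV = 6.623134
  t = 2.0000: CF_t = 7.100000, DF = 0.870183, PV = 6.178297
  t = 3.0000: CF_t = 7.100000, DF = 0.811738, PV = 5.763337
  t = 4.0000: CF_t = 7.100000, DF = 0.757218, PV = 5.376247
  t = 5.0000: CF_t = 7.100000, DF = 0.706360, PV = 5.015156
  t = 6.0000: CF_t = 7.100000, DF = 0.658918, PV = 4.678317
  t = 7.0000: CF_t = 107.100000, DF = 0.614662, PV = 65.830321
Price P = sum_t PV_t = 99.464809
First compute Macaulay numerator sum_t t * PV_t:
  t * PV_t at t = 1.0000: 6.623134
  t * PV_t at t = 2.0000: 12.356594
  t * PV_t at t = 3.0000: 17.290010
  t * PV_t at t = 4.0000: 21.504988
  t * PV_t at t = 5.0000: 25.075779
  t * PV_t at t = 6.0000: 28.069901
  t * PV_t at t = 7.0000: 460.812248
Macaulay duration D = 571.732654 / 99.464809 = 5.748090
Modified duration = D / (1 + y/m) = 5.748090 / (1 + 0.072000) = 5.362024

Answer: Modified duration = 5.3620


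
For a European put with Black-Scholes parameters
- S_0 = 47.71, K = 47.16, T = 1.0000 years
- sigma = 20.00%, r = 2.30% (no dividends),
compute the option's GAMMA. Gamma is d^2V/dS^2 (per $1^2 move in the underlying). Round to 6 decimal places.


Answer: Gamma = 0.040280

Derivation:
d1 = 0.2729747193; d2 = 0.0729747193
phi(d1) = 0.3843521336; exp(-qT) = 1.0000000000; exp(-rT) = 0.9772624838
Gamma = exp(-qT) * phi(d1) / (S * sigma * sqrt(T)) = 1.0000000000 * 0.3843521336 / (47.7100 * 0.2000 * 1.0000000000) = 0.040280


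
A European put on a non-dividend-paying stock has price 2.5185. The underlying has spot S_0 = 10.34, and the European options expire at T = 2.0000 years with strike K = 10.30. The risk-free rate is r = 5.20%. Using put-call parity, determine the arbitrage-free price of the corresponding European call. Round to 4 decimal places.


Answer: Call price = 3.5759

Derivation:
Put-call parity: C - P = S_0 * exp(-qT) - K * exp(-rT).
S_0 * exp(-qT) = 10.3400 * 1.00000000 = 10.34000000
K * exp(-rT) = 10.3000 * 0.90122530 = 9.28262056
C = P + S*exp(-qT) - K*exp(-rT)
C = 2.5185 + 10.34000000 - 9.28262056 = 3.5759


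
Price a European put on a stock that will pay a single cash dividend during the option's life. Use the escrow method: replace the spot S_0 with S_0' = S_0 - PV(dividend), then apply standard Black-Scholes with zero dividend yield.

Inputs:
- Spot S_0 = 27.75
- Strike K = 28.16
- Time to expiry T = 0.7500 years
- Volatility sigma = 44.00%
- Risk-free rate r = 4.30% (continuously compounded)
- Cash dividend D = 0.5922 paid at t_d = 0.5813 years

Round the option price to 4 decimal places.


Answer: Price = 4.1600

Derivation:
PV(D) = D * exp(-r * t_d) = 0.5922 * 0.97531391 = 0.57758090
S_0' = S_0 - PV(D) = 27.7500 - 0.57758090 = 27.17241910
d1 = (ln(S_0'/K) + (r + sigma^2/2)*T) / (sigma*sqrt(T)) = 0.18147149
d2 = d1 - sigma*sqrt(T) = -0.19957969
exp(-rT) = 0.96826449
N(-d1) = 0.42799876; N(-d2) = 0.57909534
P = K * exp(-rT) * N(-d2) - S_0' * N(-d1) = 28.1600 * 0.96826449 * 0.57909534 - 27.17241910 * 0.42799876 = 4.1600


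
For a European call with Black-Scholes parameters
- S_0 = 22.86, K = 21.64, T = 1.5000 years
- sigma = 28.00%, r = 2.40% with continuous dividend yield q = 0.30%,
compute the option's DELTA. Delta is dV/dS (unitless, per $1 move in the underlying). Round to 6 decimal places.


d1 = 0.4232520111; d2 = 0.0803234472
phi(d1) = 0.3647621923; exp(-qT) = 0.9955101098; exp(-rT) = 0.9646402935
N(d1) = 0.6639442985
Delta = exp(-qT) * N(d1) = 0.9955101098 * 0.6639442985 = 0.660963

Answer: Delta = 0.660963
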